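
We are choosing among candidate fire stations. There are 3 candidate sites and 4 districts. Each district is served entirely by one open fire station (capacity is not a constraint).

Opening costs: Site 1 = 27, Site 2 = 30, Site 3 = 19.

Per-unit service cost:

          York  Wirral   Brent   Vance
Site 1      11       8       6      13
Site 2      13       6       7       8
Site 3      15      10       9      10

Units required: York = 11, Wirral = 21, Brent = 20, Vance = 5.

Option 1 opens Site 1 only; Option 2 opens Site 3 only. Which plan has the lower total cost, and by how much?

Option 1: {Site 1}: York→Site 1 11·11=121, Wirral→Site 1 8·21=168, Brent→Site 1 6·20=120, Vance→Site 1 13·5=65. Service 474; fixed 27; total 501.
Option 2: {Site 3}: York→Site 3 15·11=165, Wirral→Site 3 10·21=210, Brent→Site 3 9·20=180, Vance→Site 3 10·5=50. Service 605; fixed 19; total 624.
Difference: |501 − 624| = 123.

Option 1 is cheaper by 123.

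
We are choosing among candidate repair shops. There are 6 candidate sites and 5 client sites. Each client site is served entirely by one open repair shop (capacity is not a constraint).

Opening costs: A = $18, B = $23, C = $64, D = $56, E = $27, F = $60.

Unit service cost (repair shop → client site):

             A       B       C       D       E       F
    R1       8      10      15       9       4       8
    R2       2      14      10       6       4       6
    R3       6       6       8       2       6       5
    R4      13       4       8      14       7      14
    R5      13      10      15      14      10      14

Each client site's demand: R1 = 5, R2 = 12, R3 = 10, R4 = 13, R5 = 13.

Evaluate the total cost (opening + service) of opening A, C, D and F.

Total cost: 555

Each client site is assigned to its cheapest site among the open ones.
{A, C, D, F}: R1→A 8·5=40, R2→A 2·12=24, R3→D 2·10=20, R4→C 8·13=104, R5→A 13·13=169. Service 357; fixed 198; total 555.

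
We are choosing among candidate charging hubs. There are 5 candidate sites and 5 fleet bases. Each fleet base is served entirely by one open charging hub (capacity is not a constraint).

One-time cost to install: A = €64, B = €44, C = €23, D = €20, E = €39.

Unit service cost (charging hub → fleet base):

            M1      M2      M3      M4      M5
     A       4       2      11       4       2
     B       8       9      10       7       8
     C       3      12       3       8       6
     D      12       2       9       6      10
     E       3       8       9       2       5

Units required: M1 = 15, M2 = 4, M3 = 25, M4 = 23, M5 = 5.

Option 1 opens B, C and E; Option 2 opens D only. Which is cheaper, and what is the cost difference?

Option 1: {B, C, E}: M1→C 3·15=45, M2→E 8·4=32, M3→C 3·25=75, M4→E 2·23=46, M5→E 5·5=25. Service 223; fixed 106; total 329.
Option 2: {D}: M1→D 12·15=180, M2→D 2·4=8, M3→D 9·25=225, M4→D 6·23=138, M5→D 10·5=50. Service 601; fixed 20; total 621.
Difference: |329 − 621| = 292.

Option 1 is cheaper by 292.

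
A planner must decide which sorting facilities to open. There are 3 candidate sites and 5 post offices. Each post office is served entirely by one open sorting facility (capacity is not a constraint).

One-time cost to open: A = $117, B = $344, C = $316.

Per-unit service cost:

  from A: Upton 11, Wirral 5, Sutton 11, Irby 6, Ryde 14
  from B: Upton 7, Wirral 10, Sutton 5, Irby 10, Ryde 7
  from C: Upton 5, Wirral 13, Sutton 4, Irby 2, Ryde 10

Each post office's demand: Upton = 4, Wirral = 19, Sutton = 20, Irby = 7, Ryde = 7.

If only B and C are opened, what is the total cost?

Total cost: 1013

Each post office is assigned to its cheapest site among the open ones.
{B, C}: Upton→C 5·4=20, Wirral→B 10·19=190, Sutton→C 4·20=80, Irby→C 2·7=14, Ryde→B 7·7=49. Service 353; fixed 660; total 1013.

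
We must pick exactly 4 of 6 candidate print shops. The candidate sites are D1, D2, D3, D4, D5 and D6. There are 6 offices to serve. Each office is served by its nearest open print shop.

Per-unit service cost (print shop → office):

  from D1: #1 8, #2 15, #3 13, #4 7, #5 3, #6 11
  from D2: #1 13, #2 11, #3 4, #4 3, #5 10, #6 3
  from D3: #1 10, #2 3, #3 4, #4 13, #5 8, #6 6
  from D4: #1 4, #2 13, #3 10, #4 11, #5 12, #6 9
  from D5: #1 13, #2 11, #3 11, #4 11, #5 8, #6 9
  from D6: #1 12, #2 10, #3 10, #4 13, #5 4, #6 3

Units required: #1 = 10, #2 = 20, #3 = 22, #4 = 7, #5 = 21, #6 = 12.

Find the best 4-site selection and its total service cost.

Choose D1, D2, D3 and D4; total service cost 308.

With exactly 4 open, each office uses its cheapest among the chosen.
{D1, D2, D3, D4}: #1→D4 4·10=40, #2→D3 3·20=60, #3→D2 4·22=88, #4→D2 3·7=21, #5→D1 3·21=63, #6→D2 3·12=36. Service cost 308.
{D2, D3, D4, D6}: service cost 329
{D1, D3, D4, D6}: service cost 336
Among all 15 size-4 choices, {D1, D2, D3, D4} is lowest.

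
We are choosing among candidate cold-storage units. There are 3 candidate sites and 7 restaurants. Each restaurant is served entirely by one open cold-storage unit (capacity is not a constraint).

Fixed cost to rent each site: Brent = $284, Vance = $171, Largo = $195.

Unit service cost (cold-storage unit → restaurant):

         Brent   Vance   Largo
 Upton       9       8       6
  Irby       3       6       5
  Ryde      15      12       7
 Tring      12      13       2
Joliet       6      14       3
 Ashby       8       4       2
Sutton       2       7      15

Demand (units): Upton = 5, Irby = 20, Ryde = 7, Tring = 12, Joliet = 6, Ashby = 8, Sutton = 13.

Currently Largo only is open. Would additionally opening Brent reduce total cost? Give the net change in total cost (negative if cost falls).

Current service cost with {Largo}: 432.
Adding Brent: each restaurant re-picks its cheapest; new service cost 223, saving 209.
Extra fixed cost: 284. Net change = 284 − 209 = 75.
(Totals: 627 → 702.)

No — net change +75 (cost rises by 75).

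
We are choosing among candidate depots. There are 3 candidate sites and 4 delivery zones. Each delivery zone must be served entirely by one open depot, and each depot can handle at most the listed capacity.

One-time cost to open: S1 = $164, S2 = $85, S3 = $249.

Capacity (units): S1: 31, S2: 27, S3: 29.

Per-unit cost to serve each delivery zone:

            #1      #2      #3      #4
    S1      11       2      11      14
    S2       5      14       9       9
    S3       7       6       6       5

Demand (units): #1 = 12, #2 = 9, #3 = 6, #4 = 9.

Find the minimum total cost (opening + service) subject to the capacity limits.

Minimum total cost: 462

Open {S1, S2}: #1→S2 5·12=60, #2→S1 2·9=18, #3→S2 9·6=54, #4→S2 9·9=81.
Loads: S1 carries 9/31, S2 carries 27/27. Service 213; fixed 249; total 462.
Next best feasible plan costs 474.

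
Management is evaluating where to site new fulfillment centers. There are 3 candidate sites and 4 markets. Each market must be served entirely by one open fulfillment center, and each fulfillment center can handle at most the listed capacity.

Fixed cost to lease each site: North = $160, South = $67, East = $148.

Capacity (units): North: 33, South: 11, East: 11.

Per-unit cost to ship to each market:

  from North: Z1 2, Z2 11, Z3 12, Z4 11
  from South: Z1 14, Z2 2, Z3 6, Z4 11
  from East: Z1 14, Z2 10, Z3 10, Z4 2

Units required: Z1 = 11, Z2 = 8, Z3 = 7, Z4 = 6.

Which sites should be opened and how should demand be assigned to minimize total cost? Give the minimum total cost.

Open {North, South}: Z1→North 2·11=22, Z2→South 2·8=16, Z3→North 12·7=84, Z4→North 11·6=66.
Loads: North carries 24/33, South carries 8/11. Service 188; fixed 227; total 415.
Next best feasible plan costs 420.

Minimum total cost: 415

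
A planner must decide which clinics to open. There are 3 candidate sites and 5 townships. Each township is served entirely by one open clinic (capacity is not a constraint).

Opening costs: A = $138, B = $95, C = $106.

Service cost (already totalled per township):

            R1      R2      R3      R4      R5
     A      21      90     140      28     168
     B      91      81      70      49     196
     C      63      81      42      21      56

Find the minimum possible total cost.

Minimum total cost: 369

For any fixed open set, each township goes to its cheapest open site; total = fixed + service.
{C}: R1→C 63, R2→C 81, R3→C 42, R4→C 21, R5→C 56. Service 263; fixed 106; total 369.
{B, C}: service 263 + fixed 201 = 464
{A, C}: service 221 + fixed 244 = 465
{A, B, C}: R1→A 21, R2→B 81, R3→C 42, R4→C 21, R5→C 56. Service 221; fixed 339; total 560.
No other subset beats 369.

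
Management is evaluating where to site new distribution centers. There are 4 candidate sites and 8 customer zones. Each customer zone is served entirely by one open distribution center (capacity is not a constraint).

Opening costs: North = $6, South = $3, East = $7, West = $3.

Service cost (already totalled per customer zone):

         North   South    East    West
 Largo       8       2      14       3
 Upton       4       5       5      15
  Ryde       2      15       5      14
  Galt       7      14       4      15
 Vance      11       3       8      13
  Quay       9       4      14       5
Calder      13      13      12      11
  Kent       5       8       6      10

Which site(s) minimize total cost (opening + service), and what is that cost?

Open North and South; minimum total cost 49.

For any fixed open set, each customer zone goes to its cheapest open site; total = fixed + service.
{North, South}: Largo→South 2, Upton→North 4, Ryde→North 2, Galt→North 7, Vance→South 3, Quay→South 4, Calder→North 13, Kent→North 5. Service 40; fixed 9; total 49.
{North, South, West}: service 38 + fixed 12 = 50
{South, East}: Largo→South 2, Upton→South 5, Ryde→East 5, Galt→East 4, Vance→South 3, Quay→South 4, Calder→East 12, Kent→East 6. Service 41; fixed 10; total 51.
{North, South, East, West}: service 35 + fixed 19 = 54
No other subset beats 49.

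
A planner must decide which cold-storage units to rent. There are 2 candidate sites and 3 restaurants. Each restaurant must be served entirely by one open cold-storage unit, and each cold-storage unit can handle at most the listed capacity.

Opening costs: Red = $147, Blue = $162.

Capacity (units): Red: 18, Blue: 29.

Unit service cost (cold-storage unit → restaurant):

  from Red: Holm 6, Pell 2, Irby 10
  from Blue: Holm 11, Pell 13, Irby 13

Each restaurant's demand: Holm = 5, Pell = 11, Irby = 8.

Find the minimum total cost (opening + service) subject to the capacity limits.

Minimum total cost: 464

Open {Blue}: Holm→Blue 11·5=55, Pell→Blue 13·11=143, Irby→Blue 13·8=104.
Loads: Blue carries 24/29. Service 302; fixed 162; total 464.
Next best feasible plan costs 465.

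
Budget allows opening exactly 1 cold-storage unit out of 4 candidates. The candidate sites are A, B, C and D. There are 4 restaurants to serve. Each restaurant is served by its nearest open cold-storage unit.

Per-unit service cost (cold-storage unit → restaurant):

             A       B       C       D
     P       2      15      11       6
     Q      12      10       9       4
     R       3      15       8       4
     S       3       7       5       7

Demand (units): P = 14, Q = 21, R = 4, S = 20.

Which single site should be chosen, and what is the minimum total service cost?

Choose D only; total service cost 324.

With exactly 1 open, each restaurant uses its cheapest among the chosen.
{D}: P→D 6·14=84, Q→D 4·21=84, R→D 4·4=16, S→D 7·20=140. Service cost 324.
{A}: service cost 352
{C}: service cost 475
Among all 4 size-1 choices, {D} is lowest.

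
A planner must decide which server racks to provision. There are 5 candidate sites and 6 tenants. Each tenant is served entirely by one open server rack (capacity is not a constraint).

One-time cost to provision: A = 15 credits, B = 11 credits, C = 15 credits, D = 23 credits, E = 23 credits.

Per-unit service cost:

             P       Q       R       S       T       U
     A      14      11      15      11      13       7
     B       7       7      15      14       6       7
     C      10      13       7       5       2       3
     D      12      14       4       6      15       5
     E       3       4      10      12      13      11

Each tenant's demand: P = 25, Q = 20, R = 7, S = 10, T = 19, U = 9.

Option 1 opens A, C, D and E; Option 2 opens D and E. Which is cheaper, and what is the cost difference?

Option 1: {A, C, D, E}: P→E 3·25=75, Q→E 4·20=80, R→D 4·7=28, S→C 5·10=50, T→C 2·19=38, U→C 3·9=27. Service 298; fixed 76; total 374.
Option 2: {D, E}: P→E 3·25=75, Q→E 4·20=80, R→D 4·7=28, S→D 6·10=60, T→E 13·19=247, U→D 5·9=45. Service 535; fixed 46; total 581.
Difference: |374 − 581| = 207.

Option 1 is cheaper by 207.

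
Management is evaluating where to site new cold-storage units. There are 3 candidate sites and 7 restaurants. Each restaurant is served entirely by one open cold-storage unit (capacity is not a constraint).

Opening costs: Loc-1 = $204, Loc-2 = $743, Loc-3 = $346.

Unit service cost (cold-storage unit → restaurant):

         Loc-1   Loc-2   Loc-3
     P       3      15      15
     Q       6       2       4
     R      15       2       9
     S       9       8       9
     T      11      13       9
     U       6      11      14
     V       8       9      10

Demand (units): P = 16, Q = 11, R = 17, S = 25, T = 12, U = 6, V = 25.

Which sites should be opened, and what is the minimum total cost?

Open Loc-1 only; minimum total cost 1166.

For any fixed open set, each restaurant goes to its cheapest open site; total = fixed + service.
{Loc-1}: P→Loc-1 3·16=48, Q→Loc-1 6·11=66, R→Loc-1 15·17=255, S→Loc-1 9·25=225, T→Loc-1 11·12=132, U→Loc-1 6·6=36, V→Loc-1 8·25=200. Service 962; fixed 204; total 1166.
{Loc-1, Loc-3}: service 814 + fixed 550 = 1364
{Loc-3}: P→Loc-3 15·16=240, Q→Loc-3 4·11=44, R→Loc-3 9·17=153, S→Loc-3 9·25=225, T→Loc-3 9·12=108, U→Loc-3 14·6=84, V→Loc-3 10·25=250. Service 1104; fixed 346; total 1450.
{Loc-1, Loc-2, Loc-3}: P→Loc-1 3·16=48, Q→Loc-2 2·11=22, R→Loc-2 2·17=34, S→Loc-2 8·25=200, T→Loc-3 9·12=108, U→Loc-1 6·6=36, V→Loc-1 8·25=200. Service 648; fixed 1293; total 1941.
No other subset beats 1166.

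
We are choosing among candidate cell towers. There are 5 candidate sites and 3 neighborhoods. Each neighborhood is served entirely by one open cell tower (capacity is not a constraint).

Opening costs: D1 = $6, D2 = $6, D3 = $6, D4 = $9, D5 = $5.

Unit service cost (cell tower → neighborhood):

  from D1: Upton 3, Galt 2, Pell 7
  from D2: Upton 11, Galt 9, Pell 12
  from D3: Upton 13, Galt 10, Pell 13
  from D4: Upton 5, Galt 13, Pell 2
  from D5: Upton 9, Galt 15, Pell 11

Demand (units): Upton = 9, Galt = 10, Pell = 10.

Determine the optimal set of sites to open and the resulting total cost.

For any fixed open set, each neighborhood goes to its cheapest open site; total = fixed + service.
{D1, D4}: Upton→D1 3·9=27, Galt→D1 2·10=20, Pell→D4 2·10=20. Service 67; fixed 15; total 82.
{D1, D4, D5}: service 67 + fixed 20 = 87
{D1, D2, D4}: Upton→D1 3·9=27, Galt→D1 2·10=20, Pell→D4 2·10=20. Service 67; fixed 21; total 88.
{D1, D2, D3, D4, D5}: Upton→D1 3·9=27, Galt→D1 2·10=20, Pell→D4 2·10=20. Service 67; fixed 32; total 99.
No other subset beats 82.

Open D1 and D4; minimum total cost 82.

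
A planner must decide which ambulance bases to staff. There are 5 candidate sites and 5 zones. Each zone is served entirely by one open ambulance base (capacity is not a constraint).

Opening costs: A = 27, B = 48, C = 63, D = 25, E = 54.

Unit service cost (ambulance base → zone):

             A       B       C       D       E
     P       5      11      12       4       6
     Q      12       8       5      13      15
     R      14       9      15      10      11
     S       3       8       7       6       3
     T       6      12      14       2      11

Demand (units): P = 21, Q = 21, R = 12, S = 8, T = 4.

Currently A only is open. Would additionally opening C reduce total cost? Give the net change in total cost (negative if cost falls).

Yes — net change −84 (cost falls by 84).

Current service cost with {A}: 573.
Adding C: each zone re-picks its cheapest; new service cost 426, saving 147.
Extra fixed cost: 63. Net change = 63 − 147 = -84.
(Totals: 600 → 516.)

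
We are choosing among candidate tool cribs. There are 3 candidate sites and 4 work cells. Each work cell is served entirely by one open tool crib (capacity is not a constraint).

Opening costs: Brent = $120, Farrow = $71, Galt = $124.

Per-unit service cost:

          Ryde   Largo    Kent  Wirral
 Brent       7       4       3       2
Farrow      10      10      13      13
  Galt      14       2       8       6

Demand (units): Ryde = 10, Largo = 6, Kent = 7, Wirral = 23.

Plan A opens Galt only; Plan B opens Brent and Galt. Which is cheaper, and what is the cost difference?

Plan A: {Galt}: Ryde→Galt 14·10=140, Largo→Galt 2·6=12, Kent→Galt 8·7=56, Wirral→Galt 6·23=138. Service 346; fixed 124; total 470.
Plan B: {Brent, Galt}: Ryde→Brent 7·10=70, Largo→Galt 2·6=12, Kent→Brent 3·7=21, Wirral→Brent 2·23=46. Service 149; fixed 244; total 393.
Difference: |470 − 393| = 77.

Plan B is cheaper by 77.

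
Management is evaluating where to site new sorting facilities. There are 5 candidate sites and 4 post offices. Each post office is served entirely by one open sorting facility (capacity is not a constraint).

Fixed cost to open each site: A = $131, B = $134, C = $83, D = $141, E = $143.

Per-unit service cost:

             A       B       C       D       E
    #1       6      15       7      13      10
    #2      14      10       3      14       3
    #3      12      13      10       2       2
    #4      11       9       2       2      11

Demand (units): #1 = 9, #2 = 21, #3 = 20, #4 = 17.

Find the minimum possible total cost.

For any fixed open set, each post office goes to its cheapest open site; total = fixed + service.
{C, D}: #1→C 7·9=63, #2→C 3·21=63, #3→D 2·20=40, #4→C 2·17=34. Service 200; fixed 224; total 424.
{C, E}: service 200 + fixed 226 = 426
{C}: service 360 + fixed 83 = 443
{A, B, C, D, E}: service 191 + fixed 632 = 823
No other subset beats 424.

Minimum total cost: 424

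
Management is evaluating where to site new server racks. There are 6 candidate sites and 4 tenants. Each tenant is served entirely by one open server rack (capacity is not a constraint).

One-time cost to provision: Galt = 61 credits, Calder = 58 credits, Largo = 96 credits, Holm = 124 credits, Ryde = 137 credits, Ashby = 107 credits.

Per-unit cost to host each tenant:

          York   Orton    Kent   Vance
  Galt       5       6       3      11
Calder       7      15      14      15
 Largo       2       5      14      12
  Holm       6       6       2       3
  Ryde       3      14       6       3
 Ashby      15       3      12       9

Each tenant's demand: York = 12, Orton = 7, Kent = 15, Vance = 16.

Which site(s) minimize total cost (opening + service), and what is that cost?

For any fixed open set, each tenant goes to its cheapest open site; total = fixed + service.
{Holm}: York→Holm 6·12=72, Orton→Holm 6·7=42, Kent→Holm 2·15=30, Vance→Holm 3·16=48. Service 192; fixed 124; total 316.
{Largo, Holm}: service 137 + fixed 220 = 357
{Galt, Holm}: York→Galt 5·12=60, Orton→Galt 6·7=42, Kent→Holm 2·15=30, Vance→Holm 3·16=48. Service 180; fixed 185; total 365.
{Galt, Calder, Largo, Holm, Ryde, Ashby}: service 123 + fixed 583 = 706
No other subset beats 316.

Open Holm only; minimum total cost 316.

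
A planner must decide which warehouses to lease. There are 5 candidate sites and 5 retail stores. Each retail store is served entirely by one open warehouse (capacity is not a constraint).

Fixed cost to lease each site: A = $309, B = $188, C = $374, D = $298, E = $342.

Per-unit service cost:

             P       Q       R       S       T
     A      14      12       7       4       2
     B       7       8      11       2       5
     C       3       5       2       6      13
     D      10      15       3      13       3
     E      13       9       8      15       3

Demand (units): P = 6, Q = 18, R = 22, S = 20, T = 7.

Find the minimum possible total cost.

Minimum total cost: 691

For any fixed open set, each retail store goes to its cheapest open site; total = fixed + service.
{B}: P→B 7·6=42, Q→B 8·18=144, R→B 11·22=242, S→B 2·20=40, T→B 5·7=35. Service 503; fixed 188; total 691.
{C}: service 363 + fixed 374 = 737
{B, C}: P→C 3·6=18, Q→C 5·18=90, R→C 2·22=44, S→B 2·20=40, T→B 5·7=35. Service 227; fixed 562; total 789.
{A, B, C, D, E}: service 206 + fixed 1511 = 1717
No other subset beats 691.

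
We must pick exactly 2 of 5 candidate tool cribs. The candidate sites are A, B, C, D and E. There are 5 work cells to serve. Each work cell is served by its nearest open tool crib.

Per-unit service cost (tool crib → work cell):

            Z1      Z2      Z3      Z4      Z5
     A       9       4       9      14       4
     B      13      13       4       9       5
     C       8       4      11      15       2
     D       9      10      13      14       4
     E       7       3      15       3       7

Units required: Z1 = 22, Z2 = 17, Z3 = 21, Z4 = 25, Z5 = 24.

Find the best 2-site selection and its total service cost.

Choose B and E; total service cost 484.

With exactly 2 open, each work cell uses its cheapest among the chosen.
{B, E}: Z1→E 7·22=154, Z2→E 3·17=51, Z3→B 4·21=84, Z4→E 3·25=75, Z5→B 5·24=120. Service cost 484.
{C, E}: service cost 559
{A, E}: service cost 565
Among all 10 size-2 choices, {B, E} is lowest.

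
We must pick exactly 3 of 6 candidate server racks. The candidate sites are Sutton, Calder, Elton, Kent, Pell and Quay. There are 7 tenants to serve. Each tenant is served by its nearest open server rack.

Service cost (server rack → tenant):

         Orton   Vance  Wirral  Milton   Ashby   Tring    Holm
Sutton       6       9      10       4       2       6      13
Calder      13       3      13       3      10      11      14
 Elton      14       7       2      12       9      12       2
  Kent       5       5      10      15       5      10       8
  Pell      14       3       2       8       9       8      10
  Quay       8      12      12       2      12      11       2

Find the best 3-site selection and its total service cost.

Choose Sutton, Pell and Quay; total service cost 23.

With exactly 3 open, each tenant uses its cheapest among the chosen.
{Sutton, Pell, Quay}: Orton→Sutton 6, Vance→Pell 3, Wirral→Pell 2, Milton→Quay 2, Ashby→Sutton 2, Tring→Sutton 6, Holm→Quay 2. Service cost 23.
{Sutton, Calder, Elton}: service cost 24
{Sutton, Elton, Pell}: service cost 25
Among all 20 size-3 choices, {Sutton, Pell, Quay} is lowest.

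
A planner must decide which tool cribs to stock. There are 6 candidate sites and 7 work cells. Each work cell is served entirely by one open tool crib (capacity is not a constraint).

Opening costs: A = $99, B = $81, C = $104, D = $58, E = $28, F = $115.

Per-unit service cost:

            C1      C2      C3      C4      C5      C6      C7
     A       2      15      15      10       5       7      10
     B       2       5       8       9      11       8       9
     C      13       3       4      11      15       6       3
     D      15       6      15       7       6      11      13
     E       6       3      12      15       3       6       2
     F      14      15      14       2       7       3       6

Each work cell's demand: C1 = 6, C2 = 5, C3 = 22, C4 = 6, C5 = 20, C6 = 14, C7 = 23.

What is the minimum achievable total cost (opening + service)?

Minimum total cost: 527

For any fixed open set, each work cell goes to its cheapest open site; total = fixed + service.
{C, E}: C1→E 6·6=36, C2→C 3·5=15, C3→C 4·22=88, C4→C 11·6=66, C5→E 3·20=60, C6→C 6·14=84, C7→E 2·23=46. Service 395; fixed 132; total 527.
{C, E, F}: service 299 + fixed 247 = 546
{B, E}: service 447 + fixed 109 = 556
{A, B, C, D, E, F}: service 275 + fixed 485 = 760
No other subset beats 527.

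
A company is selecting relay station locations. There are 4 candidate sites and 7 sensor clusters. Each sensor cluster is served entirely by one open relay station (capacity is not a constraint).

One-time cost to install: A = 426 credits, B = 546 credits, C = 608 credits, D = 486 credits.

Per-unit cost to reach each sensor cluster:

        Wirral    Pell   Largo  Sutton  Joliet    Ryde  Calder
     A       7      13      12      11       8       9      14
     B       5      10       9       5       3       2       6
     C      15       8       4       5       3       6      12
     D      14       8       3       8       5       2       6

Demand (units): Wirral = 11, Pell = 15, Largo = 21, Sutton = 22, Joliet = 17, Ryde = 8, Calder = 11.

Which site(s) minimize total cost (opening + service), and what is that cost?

For any fixed open set, each sensor cluster goes to its cheapest open site; total = fixed + service.
{D}: Wirral→D 14·11=154, Pell→D 8·15=120, Largo→D 3·21=63, Sutton→D 8·22=176, Joliet→D 5·17=85, Ryde→D 2·8=16, Calder→D 6·11=66. Service 680; fixed 486; total 1166.
{B}: service 637 + fixed 546 = 1183
{C}: service 710 + fixed 608 = 1318
{A, B, C, D}: Wirral→B 5·11=55, Pell→C 8·15=120, Largo→D 3·21=63, Sutton→B 5·22=110, Joliet→B 3·17=51, Ryde→B 2·8=16, Calder→B 6·11=66. Service 481; fixed 2066; total 2547.
No other subset beats 1166.

Open D only; minimum total cost 1166.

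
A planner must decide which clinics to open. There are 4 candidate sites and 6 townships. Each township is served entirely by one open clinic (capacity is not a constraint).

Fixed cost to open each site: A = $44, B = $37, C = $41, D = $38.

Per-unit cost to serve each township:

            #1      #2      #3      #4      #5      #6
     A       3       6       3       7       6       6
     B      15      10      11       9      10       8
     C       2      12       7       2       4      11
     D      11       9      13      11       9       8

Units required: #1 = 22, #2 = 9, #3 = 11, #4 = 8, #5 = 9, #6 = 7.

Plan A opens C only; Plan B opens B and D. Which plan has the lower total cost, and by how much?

Plan A is cheaper by 329.

Plan A: {C}: #1→C 2·22=44, #2→C 12·9=108, #3→C 7·11=77, #4→C 2·8=16, #5→C 4·9=36, #6→C 11·7=77. Service 358; fixed 41; total 399.
Plan B: {B, D}: #1→D 11·22=242, #2→D 9·9=81, #3→B 11·11=121, #4→B 9·8=72, #5→D 9·9=81, #6→B 8·7=56. Service 653; fixed 75; total 728.
Difference: |399 − 728| = 329.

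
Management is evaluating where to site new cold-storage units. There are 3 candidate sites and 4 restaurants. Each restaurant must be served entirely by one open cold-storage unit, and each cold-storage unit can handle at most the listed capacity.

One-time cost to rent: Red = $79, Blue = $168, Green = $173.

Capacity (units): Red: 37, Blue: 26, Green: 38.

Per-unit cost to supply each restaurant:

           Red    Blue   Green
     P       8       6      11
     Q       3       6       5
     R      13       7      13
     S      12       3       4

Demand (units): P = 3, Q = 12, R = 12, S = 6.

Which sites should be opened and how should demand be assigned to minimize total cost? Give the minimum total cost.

Open {Red}: P→Red 8·3=24, Q→Red 3·12=36, R→Red 13·12=156, S→Red 12·6=72.
Loads: Red carries 33/37. Service 288; fixed 79; total 367.
Next best feasible plan costs 403.

Minimum total cost: 367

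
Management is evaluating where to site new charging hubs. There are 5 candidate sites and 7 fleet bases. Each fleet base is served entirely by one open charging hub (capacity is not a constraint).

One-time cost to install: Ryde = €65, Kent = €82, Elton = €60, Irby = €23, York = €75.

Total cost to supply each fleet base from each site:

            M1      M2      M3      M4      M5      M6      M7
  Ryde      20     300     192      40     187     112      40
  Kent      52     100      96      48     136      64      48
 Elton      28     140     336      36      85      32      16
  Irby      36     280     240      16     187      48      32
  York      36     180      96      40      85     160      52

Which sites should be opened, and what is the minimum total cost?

Open Kent and Elton; minimum total cost 535.

For any fixed open set, each fleet base goes to its cheapest open site; total = fixed + service.
{Kent, Elton}: M1→Elton 28, M2→Kent 100, M3→Kent 96, M4→Elton 36, M5→Elton 85, M6→Elton 32, M7→Elton 16. Service 393; fixed 142; total 535.
{Kent, Elton, Irby}: M1→Elton 28, M2→Kent 100, M3→Kent 96, M4→Irby 16, M5→Elton 85, M6→Elton 32, M7→Elton 16. Service 373; fixed 165; total 538.
{Elton, York}: service 433 + fixed 135 = 568
{Ryde, Kent, Elton, Irby, York}: service 365 + fixed 305 = 670
No other subset beats 535.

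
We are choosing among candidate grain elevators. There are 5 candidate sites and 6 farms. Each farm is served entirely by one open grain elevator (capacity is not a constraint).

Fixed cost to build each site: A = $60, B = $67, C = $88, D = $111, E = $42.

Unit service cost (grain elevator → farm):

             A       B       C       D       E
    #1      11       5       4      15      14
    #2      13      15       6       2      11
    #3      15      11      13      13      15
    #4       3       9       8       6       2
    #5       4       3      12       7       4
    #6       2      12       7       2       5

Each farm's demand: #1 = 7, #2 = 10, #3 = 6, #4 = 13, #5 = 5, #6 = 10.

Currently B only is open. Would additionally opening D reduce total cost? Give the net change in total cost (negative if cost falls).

Current service cost with {B}: 503.
Adding D: each farm re-picks its cheapest; new service cost 234, saving 269.
Extra fixed cost: 111. Net change = 111 − 269 = -158.
(Totals: 570 → 412.)

Yes — net change −158 (cost falls by 158).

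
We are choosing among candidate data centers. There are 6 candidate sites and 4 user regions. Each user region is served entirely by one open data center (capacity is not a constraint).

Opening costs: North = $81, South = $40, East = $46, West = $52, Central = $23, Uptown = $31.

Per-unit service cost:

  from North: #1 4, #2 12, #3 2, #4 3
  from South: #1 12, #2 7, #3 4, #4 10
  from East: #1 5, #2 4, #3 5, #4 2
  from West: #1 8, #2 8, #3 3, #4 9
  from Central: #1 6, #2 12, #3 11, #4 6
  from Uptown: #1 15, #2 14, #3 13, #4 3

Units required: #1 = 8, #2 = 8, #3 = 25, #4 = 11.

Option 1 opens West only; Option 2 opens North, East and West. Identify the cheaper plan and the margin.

Option 1: {West}: #1→West 8·8=64, #2→West 8·8=64, #3→West 3·25=75, #4→West 9·11=99. Service 302; fixed 52; total 354.
Option 2: {North, East, West}: #1→North 4·8=32, #2→East 4·8=32, #3→North 2·25=50, #4→East 2·11=22. Service 136; fixed 179; total 315.
Difference: |354 − 315| = 39.

Option 2 is cheaper by 39.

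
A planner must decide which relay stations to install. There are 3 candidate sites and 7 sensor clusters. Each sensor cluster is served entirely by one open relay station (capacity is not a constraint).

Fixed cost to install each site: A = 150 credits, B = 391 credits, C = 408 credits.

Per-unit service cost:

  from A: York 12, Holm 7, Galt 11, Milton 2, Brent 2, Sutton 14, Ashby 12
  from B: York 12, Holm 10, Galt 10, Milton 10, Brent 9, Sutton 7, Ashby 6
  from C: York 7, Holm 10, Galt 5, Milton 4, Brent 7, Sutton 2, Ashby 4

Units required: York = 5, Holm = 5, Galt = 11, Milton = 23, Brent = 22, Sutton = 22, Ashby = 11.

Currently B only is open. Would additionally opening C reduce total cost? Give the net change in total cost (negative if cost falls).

Current service cost with {B}: 868.
Adding C: each sensor cluster re-picks its cheapest; new service cost 474, saving 394.
Extra fixed cost: 408. Net change = 408 − 394 = 14.
(Totals: 1259 → 1273.)

No — net change +14 (cost rises by 14).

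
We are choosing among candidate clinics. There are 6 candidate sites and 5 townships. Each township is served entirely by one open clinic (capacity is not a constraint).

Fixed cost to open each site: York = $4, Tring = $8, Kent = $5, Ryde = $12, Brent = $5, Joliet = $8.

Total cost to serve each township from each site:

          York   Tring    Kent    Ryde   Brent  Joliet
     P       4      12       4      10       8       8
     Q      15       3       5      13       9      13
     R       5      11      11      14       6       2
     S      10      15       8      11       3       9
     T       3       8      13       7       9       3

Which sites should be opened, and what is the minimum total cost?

Open York and Brent; minimum total cost 33.

For any fixed open set, each township goes to its cheapest open site; total = fixed + service.
{York, Brent}: P→York 4, Q→Brent 9, R→York 5, S→Brent 3, T→York 3. Service 24; fixed 9; total 33.
{York, Kent}: service 25 + fixed 9 = 34
{York, Kent, Brent}: service 20 + fixed 14 = 34
{York, Tring, Kent, Ryde, Brent, Joliet}: service 15 + fixed 42 = 57
No other subset beats 33.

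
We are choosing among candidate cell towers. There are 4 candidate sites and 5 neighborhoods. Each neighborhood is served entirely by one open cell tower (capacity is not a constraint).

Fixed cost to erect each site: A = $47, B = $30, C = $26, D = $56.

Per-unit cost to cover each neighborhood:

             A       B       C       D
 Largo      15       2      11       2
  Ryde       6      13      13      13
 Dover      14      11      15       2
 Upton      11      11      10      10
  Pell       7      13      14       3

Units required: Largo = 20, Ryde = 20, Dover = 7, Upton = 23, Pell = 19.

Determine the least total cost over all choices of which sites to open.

Minimum total cost: 564

For any fixed open set, each neighborhood goes to its cheapest open site; total = fixed + service.
{A, D}: Largo→D 2·20=40, Ryde→A 6·20=120, Dover→D 2·7=14, Upton→D 10·23=230, Pell→D 3·19=57. Service 461; fixed 103; total 564.
{A, C, D}: service 461 + fixed 129 = 590
{A, B, D}: Largo→B 2·20=40, Ryde→A 6·20=120, Dover→D 2·7=14, Upton→D 10·23=230, Pell→D 3·19=57. Service 461; fixed 133; total 594.
{A, B, C, D}: service 461 + fixed 159 = 620
No other subset beats 564.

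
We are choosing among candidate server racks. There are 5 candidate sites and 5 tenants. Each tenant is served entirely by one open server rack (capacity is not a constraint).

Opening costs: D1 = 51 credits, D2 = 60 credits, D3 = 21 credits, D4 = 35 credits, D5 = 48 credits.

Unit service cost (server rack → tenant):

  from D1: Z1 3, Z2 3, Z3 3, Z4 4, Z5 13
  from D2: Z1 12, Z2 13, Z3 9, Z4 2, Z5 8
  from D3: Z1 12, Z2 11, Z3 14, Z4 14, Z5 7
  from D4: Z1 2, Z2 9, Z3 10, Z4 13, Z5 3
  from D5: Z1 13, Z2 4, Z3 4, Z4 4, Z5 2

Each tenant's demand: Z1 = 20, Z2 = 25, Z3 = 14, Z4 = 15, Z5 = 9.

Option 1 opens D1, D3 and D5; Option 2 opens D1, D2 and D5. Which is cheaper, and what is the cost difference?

Option 1 is cheaper by 9.

Option 1: {D1, D3, D5}: Z1→D1 3·20=60, Z2→D1 3·25=75, Z3→D1 3·14=42, Z4→D1 4·15=60, Z5→D5 2·9=18. Service 255; fixed 120; total 375.
Option 2: {D1, D2, D5}: Z1→D1 3·20=60, Z2→D1 3·25=75, Z3→D1 3·14=42, Z4→D2 2·15=30, Z5→D5 2·9=18. Service 225; fixed 159; total 384.
Difference: |375 − 384| = 9.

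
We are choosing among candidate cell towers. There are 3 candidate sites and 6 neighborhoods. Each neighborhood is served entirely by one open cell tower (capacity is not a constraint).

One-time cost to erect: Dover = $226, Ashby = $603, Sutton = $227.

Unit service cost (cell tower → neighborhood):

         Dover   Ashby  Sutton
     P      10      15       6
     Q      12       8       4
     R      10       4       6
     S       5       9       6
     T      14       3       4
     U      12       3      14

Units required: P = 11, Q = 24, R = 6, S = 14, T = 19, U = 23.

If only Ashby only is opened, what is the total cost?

Total cost: 1236

Each neighborhood is assigned to its cheapest site among the open ones.
{Ashby}: P→Ashby 15·11=165, Q→Ashby 8·24=192, R→Ashby 4·6=24, S→Ashby 9·14=126, T→Ashby 3·19=57, U→Ashby 3·23=69. Service 633; fixed 603; total 1236.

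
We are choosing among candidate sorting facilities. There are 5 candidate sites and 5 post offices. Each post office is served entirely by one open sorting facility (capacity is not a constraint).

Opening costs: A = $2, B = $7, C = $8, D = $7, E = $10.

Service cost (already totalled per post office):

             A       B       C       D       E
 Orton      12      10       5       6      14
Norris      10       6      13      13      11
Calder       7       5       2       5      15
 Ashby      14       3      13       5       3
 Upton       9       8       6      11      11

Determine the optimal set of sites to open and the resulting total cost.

Open B and C; minimum total cost 37.

For any fixed open set, each post office goes to its cheapest open site; total = fixed + service.
{B, C}: Orton→C 5, Norris→B 6, Calder→C 2, Ashby→B 3, Upton→C 6. Service 22; fixed 15; total 37.
{A, B, C}: Orton→C 5, Norris→B 6, Calder→C 2, Ashby→B 3, Upton→C 6. Service 22; fixed 17; total 39.
{B}: service 32 + fixed 7 = 39
{A, B, C, D, E}: service 22 + fixed 34 = 56
No other subset beats 37.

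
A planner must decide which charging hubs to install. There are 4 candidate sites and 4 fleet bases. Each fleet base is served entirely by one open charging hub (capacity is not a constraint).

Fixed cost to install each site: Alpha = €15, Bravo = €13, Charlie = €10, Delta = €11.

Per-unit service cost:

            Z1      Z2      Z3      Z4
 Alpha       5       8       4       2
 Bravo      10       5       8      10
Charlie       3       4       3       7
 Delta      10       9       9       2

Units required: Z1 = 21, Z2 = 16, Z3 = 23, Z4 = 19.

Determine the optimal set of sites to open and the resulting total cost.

For any fixed open set, each fleet base goes to its cheapest open site; total = fixed + service.
{Charlie, Delta}: Z1→Charlie 3·21=63, Z2→Charlie 4·16=64, Z3→Charlie 3·23=69, Z4→Delta 2·19=38. Service 234; fixed 21; total 255.
{Alpha, Charlie}: service 234 + fixed 25 = 259
{Bravo, Charlie, Delta}: service 234 + fixed 34 = 268
{Alpha, Bravo, Charlie, Delta}: Z1→Charlie 3·21=63, Z2→Charlie 4·16=64, Z3→Charlie 3·23=69, Z4→Alpha 2·19=38. Service 234; fixed 49; total 283.
No other subset beats 255.

Open Charlie and Delta; minimum total cost 255.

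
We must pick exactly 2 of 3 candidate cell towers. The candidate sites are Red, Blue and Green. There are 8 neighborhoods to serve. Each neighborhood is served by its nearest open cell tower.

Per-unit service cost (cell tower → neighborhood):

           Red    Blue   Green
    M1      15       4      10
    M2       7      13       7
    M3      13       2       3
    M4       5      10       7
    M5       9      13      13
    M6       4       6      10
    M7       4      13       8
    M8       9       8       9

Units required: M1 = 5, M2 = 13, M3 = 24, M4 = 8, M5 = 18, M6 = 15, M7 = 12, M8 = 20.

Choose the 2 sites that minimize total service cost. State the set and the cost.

Choose Red and Blue; total service cost 629.

With exactly 2 open, each neighborhood uses its cheapest among the chosen.
{Red, Blue}: M1→Blue 4·5=20, M2→Red 7·13=91, M3→Blue 2·24=48, M4→Red 5·8=40, M5→Red 9·18=162, M6→Red 4·15=60, M7→Red 4·12=48, M8→Blue 8·20=160. Service cost 629.
{Red, Green}: service cost 703
{Blue, Green}: service cost 795
Among all 3 size-2 choices, {Red, Blue} is lowest.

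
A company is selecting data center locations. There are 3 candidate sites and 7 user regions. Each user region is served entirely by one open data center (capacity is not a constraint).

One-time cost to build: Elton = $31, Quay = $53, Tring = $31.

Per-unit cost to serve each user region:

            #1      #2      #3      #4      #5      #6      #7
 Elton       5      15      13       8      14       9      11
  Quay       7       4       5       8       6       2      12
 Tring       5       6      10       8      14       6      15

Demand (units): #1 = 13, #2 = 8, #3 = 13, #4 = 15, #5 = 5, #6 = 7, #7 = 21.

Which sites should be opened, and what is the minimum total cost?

Open Elton and Quay; minimum total cost 641.

For any fixed open set, each user region goes to its cheapest open site; total = fixed + service.
{Elton, Quay}: #1→Elton 5·13=65, #2→Quay 4·8=32, #3→Quay 5·13=65, #4→Elton 8·15=120, #5→Quay 6·5=30, #6→Quay 2·7=14, #7→Elton 11·21=231. Service 557; fixed 84; total 641.
{Quay}: service 604 + fixed 53 = 657
{Quay, Tring}: #1→Tring 5·13=65, #2→Quay 4·8=32, #3→Quay 5·13=65, #4→Quay 8·15=120, #5→Quay 6·5=30, #6→Quay 2·7=14, #7→Quay 12·21=252. Service 578; fixed 84; total 662.
{Elton, Quay, Tring}: #1→Elton 5·13=65, #2→Quay 4·8=32, #3→Quay 5·13=65, #4→Elton 8·15=120, #5→Quay 6·5=30, #6→Quay 2·7=14, #7→Elton 11·21=231. Service 557; fixed 115; total 672.
No other subset beats 641.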